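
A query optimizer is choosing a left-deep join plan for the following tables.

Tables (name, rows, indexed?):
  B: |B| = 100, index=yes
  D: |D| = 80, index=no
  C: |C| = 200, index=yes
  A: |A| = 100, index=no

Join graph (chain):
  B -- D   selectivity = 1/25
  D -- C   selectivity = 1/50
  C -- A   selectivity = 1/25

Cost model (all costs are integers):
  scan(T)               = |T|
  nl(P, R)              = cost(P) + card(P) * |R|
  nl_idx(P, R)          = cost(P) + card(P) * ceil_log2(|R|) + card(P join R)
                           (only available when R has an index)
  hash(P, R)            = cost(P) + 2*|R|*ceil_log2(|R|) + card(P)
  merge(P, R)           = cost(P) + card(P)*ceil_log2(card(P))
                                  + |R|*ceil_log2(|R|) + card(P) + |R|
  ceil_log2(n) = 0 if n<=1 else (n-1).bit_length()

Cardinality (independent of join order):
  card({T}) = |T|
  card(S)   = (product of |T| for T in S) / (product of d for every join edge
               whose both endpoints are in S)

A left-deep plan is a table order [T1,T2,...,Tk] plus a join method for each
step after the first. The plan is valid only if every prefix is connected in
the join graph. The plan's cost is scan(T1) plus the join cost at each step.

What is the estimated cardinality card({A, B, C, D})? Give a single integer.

Tables in S: A(100), B(100), C(200), D(80)
Edges inside S: B-D(d=25), D-C(d=50), C-A(d=25)
numerator = 100 * 100 * 200 * 80 = 160000000
denominator = 25 * 50 * 25 = 31250
card(S) = 160000000 / 31250 = 5120

5120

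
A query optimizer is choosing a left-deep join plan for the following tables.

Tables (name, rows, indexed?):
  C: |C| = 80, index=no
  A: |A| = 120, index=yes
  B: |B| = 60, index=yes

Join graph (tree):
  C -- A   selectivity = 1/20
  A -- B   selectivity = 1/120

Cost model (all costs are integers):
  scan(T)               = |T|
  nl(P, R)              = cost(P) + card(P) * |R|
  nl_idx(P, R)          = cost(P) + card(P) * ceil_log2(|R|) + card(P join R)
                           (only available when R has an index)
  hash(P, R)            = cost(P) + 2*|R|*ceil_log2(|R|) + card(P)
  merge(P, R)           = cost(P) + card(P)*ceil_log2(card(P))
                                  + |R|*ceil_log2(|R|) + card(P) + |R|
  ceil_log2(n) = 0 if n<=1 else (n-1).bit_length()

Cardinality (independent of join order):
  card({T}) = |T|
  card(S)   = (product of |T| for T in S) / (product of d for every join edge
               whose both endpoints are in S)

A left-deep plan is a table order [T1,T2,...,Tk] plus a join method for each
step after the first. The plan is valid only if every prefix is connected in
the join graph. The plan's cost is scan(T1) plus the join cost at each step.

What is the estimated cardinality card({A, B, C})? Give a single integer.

Tables in S: A(120), B(60), C(80)
Edges inside S: C-A(d=20), A-B(d=120)
numerator = 120 * 60 * 80 = 576000
denominator = 20 * 120 = 2400
card(S) = 576000 / 2400 = 240

240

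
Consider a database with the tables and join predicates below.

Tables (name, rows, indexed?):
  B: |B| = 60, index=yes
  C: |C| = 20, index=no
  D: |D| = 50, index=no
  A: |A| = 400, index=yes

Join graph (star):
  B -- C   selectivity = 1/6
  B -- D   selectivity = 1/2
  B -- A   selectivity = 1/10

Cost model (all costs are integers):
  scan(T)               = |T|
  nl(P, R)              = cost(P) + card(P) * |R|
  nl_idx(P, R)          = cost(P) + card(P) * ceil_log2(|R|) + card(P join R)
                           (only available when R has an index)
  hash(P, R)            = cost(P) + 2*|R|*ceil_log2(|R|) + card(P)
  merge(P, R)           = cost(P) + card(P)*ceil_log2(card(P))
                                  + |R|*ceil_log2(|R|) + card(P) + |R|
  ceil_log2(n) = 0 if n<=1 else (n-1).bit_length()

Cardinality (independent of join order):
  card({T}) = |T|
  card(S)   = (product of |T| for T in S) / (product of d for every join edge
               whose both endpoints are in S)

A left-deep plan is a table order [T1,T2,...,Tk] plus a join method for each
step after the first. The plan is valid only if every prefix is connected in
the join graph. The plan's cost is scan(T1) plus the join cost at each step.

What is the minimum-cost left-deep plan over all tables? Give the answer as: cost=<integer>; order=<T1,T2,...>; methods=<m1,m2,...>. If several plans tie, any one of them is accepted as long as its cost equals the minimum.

cost=12720; order=A,B,C,D; methods=hash,hash,hash

Selinger DP (subsets sized 1..n):
  {B}: scan cost=60, card=60
  {C}: scan cost=20, card=20
  {D}: scan cost=50, card=50
  {A}: scan cost=400, card=400
  {BC}: card=200; try (C,hash)→320, (B,nl_idx)→340, (B,merge)→560, (C,merge)→600, (B,hash)→760, (B,nl)→1220 …(+1); best=320 via (C,hash)
  {BD}: card=1500; try (D,hash)→720, (B,hash)→820, (B,merge)→820, (D,merge)→830, (B,nl_idx)→1850, (B,nl)→3050 …(+1); best=720 via (D,hash)
  {AB}: card=2400; try (B,hash)→1520, (A,nl_idx)→3000, (A,merge)→4480, (B,merge)→4820, (B,nl_idx)→5200, (A,hash)→7320 …(+2); best=1520 via (B,hash)
  {BCD}: card=5000; try (D,hash)→1120, (C,hash)→2420, (D,merge)→2470, (D,nl)→10320, (C,merge)→18840, (C,nl)→30720; best=1120 via (D,hash)
  {ABC}: card=8000; try (C,hash)→4120, (A,merge)→6120, (A,hash)→7720, (A,nl_idx)→10120, (C,merge)→32840, (C,nl)→49520 …(+1); best=4120 via (C,hash)
  {ABD}: card=60000; try (D,hash)→4520, (A,hash)→9420, (A,merge)→22720, (D,merge)→33070, (A,nl_idx)→74220, (D,nl)→121520 …(+1); best=4520 via (D,hash)
  {ABCD}: card=200000; try (D,hash)→12720, (A,hash)→13320, (C,hash)→64720, (A,merge)→75120, (D,merge)→116470, (A,nl_idx)→246120 …(+4); best=12720 via (D,hash)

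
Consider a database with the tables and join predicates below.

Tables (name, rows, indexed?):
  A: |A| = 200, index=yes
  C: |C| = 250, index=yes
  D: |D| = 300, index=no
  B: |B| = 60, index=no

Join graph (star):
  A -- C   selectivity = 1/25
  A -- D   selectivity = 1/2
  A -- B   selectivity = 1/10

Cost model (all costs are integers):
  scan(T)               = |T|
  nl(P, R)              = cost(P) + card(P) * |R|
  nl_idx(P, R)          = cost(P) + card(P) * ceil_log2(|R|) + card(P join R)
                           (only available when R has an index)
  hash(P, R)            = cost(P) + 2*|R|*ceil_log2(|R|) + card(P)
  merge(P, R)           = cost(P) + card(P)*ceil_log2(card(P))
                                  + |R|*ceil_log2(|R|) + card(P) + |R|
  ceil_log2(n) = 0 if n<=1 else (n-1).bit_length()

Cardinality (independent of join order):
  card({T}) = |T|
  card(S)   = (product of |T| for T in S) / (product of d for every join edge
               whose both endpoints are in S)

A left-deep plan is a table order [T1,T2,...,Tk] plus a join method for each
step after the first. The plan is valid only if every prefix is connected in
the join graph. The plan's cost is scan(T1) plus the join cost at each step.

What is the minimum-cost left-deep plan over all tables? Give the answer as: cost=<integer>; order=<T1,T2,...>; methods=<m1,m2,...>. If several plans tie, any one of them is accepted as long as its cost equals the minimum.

cost=23720; order=A,B,C,D; methods=hash,hash,hash

Selinger DP (subsets sized 1..n):
  {A}: scan cost=200, card=200
  {C}: scan cost=250, card=250
  {D}: scan cost=300, card=300
  {B}: scan cost=60, card=60
  {AC}: card=2000; try (A,hash)→3700, (C,nl_idx)→3800, (C,merge)→4250, (A,nl_idx)→4250, (A,merge)→4300, (C,hash)→4400 …(+2); best=3700 via (A,hash)
  {AD}: card=30000; try (A,hash)→3800, (D,merge)→5000, (A,merge)→5100, (D,hash)→5800, (A,nl_idx)→32700, (D,nl)→60200 …(+1); best=3800 via (A,hash)
  {AB}: card=1200; try (B,hash)→1120, (A,nl_idx)→1740, (A,merge)→2280, (B,merge)→2420, (A,hash)→3320, (A,nl)→12060 …(+1); best=1120 via (B,hash)
  {ACD}: card=300000; try (D,hash)→11100, (D,merge)→30700, (C,hash)→37800, (C,merge)→486050, (C,nl_idx)→543800, (D,nl)→603700 …(+1); best=11100 via (D,hash)
  {ABC}: card=12000; try (C,hash)→6320, (B,hash)→6420, (C,merge)→17770, (C,nl_idx)→22720, (B,merge)→28120, (B,nl)→123700 …(+1); best=6320 via (C,hash)
  {ABD}: card=180000; try (D,hash)→7720, (D,merge)→18520, (B,hash)→34520, (D,nl)→361120, (B,merge)→484220, (B,nl)→1803800; best=7720 via (D,hash)
  {ABCD}: card=1800000; try (D,hash)→23720, (D,merge)→189320, (C,hash)→191720, (B,hash)→311820, (C,nl_idx)→3247720, (C,merge)→3429970 …(+4); best=23720 via (D,hash)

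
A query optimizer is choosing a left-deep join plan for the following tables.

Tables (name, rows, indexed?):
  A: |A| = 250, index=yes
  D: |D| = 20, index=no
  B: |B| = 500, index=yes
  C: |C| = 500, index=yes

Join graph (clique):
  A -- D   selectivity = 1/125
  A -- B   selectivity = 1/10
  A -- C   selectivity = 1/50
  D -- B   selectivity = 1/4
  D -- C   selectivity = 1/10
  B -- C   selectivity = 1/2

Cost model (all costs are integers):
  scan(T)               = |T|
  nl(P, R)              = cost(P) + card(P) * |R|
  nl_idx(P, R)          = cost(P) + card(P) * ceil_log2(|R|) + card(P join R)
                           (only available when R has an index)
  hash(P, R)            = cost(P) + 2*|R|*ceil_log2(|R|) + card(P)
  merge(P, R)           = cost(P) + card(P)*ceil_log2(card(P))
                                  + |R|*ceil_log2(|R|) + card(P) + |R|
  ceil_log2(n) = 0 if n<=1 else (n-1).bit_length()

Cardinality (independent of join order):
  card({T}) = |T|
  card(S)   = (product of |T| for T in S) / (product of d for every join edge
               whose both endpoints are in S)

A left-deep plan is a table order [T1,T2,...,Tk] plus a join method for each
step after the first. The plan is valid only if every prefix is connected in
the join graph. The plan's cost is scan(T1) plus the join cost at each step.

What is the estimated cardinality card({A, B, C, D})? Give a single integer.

250

Tables in S: A(250), B(500), C(500), D(20)
Edges inside S: A-D(d=125), A-B(d=10), A-C(d=50), D-B(d=4), D-C(d=10), B-C(d=2)
numerator = 250 * 500 * 500 * 20 = 1250000000
denominator = 125 * 10 * 50 * 4 * 10 * 2 = 5000000
card(S) = 1250000000 / 5000000 = 250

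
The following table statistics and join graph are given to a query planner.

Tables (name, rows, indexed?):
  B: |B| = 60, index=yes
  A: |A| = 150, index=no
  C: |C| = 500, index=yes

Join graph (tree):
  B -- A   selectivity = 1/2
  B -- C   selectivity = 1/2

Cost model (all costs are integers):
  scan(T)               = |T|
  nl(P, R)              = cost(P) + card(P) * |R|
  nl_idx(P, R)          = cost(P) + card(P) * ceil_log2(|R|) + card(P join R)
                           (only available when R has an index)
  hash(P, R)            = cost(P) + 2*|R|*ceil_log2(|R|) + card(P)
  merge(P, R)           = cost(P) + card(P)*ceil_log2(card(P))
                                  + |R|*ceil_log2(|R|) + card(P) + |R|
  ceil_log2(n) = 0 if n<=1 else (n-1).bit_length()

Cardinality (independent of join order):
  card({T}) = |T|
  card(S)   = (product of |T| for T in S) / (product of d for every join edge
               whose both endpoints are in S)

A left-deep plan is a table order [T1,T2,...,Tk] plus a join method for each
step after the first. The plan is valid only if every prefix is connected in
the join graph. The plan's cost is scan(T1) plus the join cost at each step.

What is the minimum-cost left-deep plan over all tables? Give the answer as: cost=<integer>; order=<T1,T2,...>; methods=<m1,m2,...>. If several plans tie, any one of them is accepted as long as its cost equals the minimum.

cost=14520; order=A,B,C; methods=hash,hash

Selinger DP (subsets sized 1..n):
  {B}: scan cost=60, card=60
  {A}: scan cost=150, card=150
  {C}: scan cost=500, card=500
  {AB}: card=4500; try (B,hash)→1020, (A,merge)→1830, (B,merge)→1920, (A,hash)→2520, (B,nl_idx)→5550, (A,nl)→9060 …(+1); best=1020 via (B,hash)
  {BC}: card=15000; try (B,hash)→1720, (C,merge)→5480, (B,merge)→5920, (C,hash)→9120, (C,nl_idx)→15600, (B,nl_idx)→18500 …(+2); best=1720 via (B,hash)
  {ABC}: card=1125000; try (C,hash)→14520, (A,hash)→19120, (C,merge)→69020, (A,merge)→228070, (C,nl_idx)→1166520, (C,nl)→2251020 …(+1); best=14520 via (C,hash)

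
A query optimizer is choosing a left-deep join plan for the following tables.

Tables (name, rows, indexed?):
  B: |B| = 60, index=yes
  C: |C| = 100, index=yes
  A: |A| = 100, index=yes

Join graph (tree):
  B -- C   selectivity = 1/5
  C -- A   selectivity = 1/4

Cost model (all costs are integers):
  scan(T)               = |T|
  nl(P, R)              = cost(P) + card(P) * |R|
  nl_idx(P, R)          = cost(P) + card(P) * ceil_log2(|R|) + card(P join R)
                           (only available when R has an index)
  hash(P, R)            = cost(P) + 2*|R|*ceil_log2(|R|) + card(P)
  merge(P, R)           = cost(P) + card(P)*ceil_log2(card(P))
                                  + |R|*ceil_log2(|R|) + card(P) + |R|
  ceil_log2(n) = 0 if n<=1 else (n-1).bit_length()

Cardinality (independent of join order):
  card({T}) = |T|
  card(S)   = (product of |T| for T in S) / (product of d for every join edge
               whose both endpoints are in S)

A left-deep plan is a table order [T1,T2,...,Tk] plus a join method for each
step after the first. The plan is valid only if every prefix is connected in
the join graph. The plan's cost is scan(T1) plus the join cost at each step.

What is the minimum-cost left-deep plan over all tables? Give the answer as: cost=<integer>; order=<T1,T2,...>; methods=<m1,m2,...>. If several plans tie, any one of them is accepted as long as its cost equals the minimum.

cost=3520; order=C,B,A; methods=hash,hash

Selinger DP (subsets sized 1..n):
  {B}: scan cost=60, card=60
  {C}: scan cost=100, card=100
  {A}: scan cost=100, card=100
  {BC}: card=1200; try (B,hash)→920, (C,merge)→1280, (B,merge)→1320, (C,hash)→1520, (C,nl_idx)→1680, (B,nl_idx)→1900 …(+2); best=920 via (B,hash)
  {AC}: card=2500; try (C,hash)→1600, (A,hash)→1600, (C,merge)→1700, (A,merge)→1700, (C,nl_idx)→3300, (A,nl_idx)→3300 …(+2); best=1600 via (C,hash)
  {ABC}: card=30000; try (A,hash)→3520, (B,hash)→4820, (A,merge)→16120, (B,merge)→34520, (A,nl_idx)→39320, (B,nl_idx)→46600 …(+2); best=3520 via (A,hash)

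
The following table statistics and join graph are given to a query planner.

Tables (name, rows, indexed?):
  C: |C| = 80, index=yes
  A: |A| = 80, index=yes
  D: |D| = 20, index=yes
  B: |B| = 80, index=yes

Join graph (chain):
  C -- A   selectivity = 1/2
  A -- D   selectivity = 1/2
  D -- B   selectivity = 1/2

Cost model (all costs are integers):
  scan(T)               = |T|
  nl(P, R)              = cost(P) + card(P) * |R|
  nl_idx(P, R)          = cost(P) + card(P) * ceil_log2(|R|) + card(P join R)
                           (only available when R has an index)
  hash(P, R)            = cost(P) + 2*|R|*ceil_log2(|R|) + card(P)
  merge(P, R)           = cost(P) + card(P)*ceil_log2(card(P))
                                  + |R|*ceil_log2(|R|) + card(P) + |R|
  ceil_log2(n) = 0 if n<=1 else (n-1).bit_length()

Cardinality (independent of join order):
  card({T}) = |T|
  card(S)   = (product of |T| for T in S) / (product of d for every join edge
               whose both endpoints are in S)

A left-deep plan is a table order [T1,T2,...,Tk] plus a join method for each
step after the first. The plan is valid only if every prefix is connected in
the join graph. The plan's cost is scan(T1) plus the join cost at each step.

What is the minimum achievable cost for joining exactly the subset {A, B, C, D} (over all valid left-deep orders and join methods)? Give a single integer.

35400

Selinger DP over subsets of {A,B,C,D}:
  {C}: scan cost=80, card=80
  {A}: scan cost=80, card=80
  {D}: scan cost=20, card=20
  {B}: scan cost=80, card=80
  {AC}: card=3200; try (C,hash)→1280, (A,hash)→1280, (C,merge)→1360, (A,merge)→1360, (C,nl_idx)→3840, (A,nl_idx)→3840 …(+2); best=1280 via (C,hash)
  {AD}: card=800; try (D,hash)→360, (A,merge)→780, (D,merge)→840, (A,nl_idx)→960, (A,hash)→1160, (D,nl_idx)→1280 …(+2); best=360 via (D,hash)
  {BD}: card=800; try (D,hash)→360, (B,merge)→780, (D,merge)→840, (B,nl_idx)→960, (B,hash)→1160, (D,nl_idx)→1280 …(+2); best=360 via (D,hash)
  {ACD}: card=32000; try (C,hash)→2280, (D,hash)→4680, (C,merge)→9800, (C,nl_idx)→37960, (D,merge)→43000, (D,nl_idx)→49280 …(+2); best=2280 via (C,hash)
  {ABD}: card=32000; try (B,hash)→2280, (A,hash)→2280, (B,merge)→9800, (A,merge)→9800, (B,nl_idx)→37960, (A,nl_idx)→37960 …(+2); best=2280 via (B,hash)
  {ABCD}: card=1280000; try (C,hash)→35400, (B,hash)→35400, (C,merge)→514920, (B,merge)→514920, (C,nl_idx)→1506280, (B,nl_idx)→1506280 …(+2); best=35400 via (C,hash)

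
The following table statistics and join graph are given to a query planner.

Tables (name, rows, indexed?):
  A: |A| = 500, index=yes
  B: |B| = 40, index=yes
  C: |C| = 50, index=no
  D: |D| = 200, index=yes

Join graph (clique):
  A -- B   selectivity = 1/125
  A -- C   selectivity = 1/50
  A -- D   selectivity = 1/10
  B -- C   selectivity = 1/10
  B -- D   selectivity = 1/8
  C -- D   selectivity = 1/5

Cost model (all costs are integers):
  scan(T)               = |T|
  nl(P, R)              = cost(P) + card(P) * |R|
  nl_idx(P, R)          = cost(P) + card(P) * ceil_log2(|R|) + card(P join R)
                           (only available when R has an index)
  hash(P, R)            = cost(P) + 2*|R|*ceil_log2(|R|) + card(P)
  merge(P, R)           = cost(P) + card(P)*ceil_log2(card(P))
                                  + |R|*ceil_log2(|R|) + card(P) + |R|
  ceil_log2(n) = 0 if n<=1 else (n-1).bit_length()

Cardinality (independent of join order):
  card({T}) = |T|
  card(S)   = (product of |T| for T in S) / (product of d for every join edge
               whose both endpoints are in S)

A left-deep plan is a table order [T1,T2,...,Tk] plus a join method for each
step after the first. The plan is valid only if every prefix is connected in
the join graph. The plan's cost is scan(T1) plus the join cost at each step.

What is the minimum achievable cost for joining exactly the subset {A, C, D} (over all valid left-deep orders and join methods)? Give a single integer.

Selinger DP over subsets of {A,C,D}:
  {A}: scan cost=500, card=500
  {C}: scan cost=50, card=50
  {D}: scan cost=200, card=200
  {AC}: card=500; try (A,nl_idx)→1000, (C,hash)→1600, (A,merge)→5400, (C,merge)→5850, (A,hash)→9100, (A,nl)→25050 …(+1); best=1000 via (A,nl_idx)
  {AD}: card=10000; try (D,hash)→4200, (A,merge)→7000, (D,merge)→7300, (A,hash)→9400, (A,nl_idx)→12000, (D,nl_idx)→14500 …(+2); best=4200 via (D,hash)
  {CD}: card=2000; try (C,hash)→1000, (D,merge)→2200, (C,merge)→2350, (D,nl_idx)→2450, (D,hash)→3300, (D,nl)→10050 …(+1); best=1000 via (C,hash)
  {ACD}: card=2000; try (D,hash)→4700, (D,nl_idx)→7000, (D,merge)→7800, (A,hash)→12000, (C,hash)→14800, (A,nl_idx)→21000 …(+5); best=4700 via (D,hash)

4700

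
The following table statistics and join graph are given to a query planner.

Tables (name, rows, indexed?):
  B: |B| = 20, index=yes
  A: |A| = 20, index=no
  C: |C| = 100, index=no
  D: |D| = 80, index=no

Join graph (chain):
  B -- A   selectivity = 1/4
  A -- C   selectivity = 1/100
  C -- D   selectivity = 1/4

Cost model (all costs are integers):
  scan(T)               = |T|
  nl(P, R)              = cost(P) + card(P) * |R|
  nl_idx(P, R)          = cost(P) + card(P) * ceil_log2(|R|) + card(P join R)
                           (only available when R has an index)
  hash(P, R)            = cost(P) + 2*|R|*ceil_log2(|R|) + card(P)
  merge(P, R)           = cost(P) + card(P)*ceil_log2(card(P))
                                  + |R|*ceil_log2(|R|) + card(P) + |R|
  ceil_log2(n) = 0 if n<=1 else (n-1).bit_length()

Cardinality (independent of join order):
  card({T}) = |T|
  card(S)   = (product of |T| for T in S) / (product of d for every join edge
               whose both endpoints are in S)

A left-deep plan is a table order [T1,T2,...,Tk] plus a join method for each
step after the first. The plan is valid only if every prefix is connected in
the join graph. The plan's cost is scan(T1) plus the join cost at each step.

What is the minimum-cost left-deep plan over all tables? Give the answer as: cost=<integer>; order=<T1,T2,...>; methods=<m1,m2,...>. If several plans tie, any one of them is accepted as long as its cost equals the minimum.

Selinger DP (subsets sized 1..n):
  {B}: scan cost=20, card=20
  {A}: scan cost=20, card=20
  {C}: scan cost=100, card=100
  {D}: scan cost=80, card=80
  {AB}: card=100; try (B,nl_idx)→220, (B,hash)→240, (A,hash)→240, (B,merge)→260, (A,merge)→260, (B,nl)→420 …(+1); best=220 via (B,nl_idx)
  {AC}: card=20; try (A,hash)→400, (C,merge)→940, (A,merge)→1020, (C,hash)→1440, (C,nl)→2020, (A,nl)→2100; best=400 via (A,hash)
  {CD}: card=2000; try (D,hash)→1320, (C,merge)→1520, (D,merge)→1540, (C,hash)→1560, (C,nl)→8080, (D,nl)→8100; best=1320 via (D,hash)
  {ABC}: card=100; try (B,nl_idx)→600, (B,hash)→620, (B,merge)→640, (B,nl)→800, (C,hash)→1720, (C,merge)→1820 …(+1); best=600 via (B,nl_idx)
  {ACD}: card=400; try (D,merge)→1160, (D,hash)→1540, (D,nl)→2000, (A,hash)→3520, (A,merge)→25440, (A,nl)→41320; best=1160 via (D,merge)
  {ABCD}: card=2000; try (B,hash)→1760, (D,hash)→1820, (D,merge)→2040, (B,nl_idx)→5160, (B,merge)→5280, (D,nl)→8600 …(+1); best=1760 via (B,hash)

cost=1760; order=C,A,D,B; methods=hash,merge,hash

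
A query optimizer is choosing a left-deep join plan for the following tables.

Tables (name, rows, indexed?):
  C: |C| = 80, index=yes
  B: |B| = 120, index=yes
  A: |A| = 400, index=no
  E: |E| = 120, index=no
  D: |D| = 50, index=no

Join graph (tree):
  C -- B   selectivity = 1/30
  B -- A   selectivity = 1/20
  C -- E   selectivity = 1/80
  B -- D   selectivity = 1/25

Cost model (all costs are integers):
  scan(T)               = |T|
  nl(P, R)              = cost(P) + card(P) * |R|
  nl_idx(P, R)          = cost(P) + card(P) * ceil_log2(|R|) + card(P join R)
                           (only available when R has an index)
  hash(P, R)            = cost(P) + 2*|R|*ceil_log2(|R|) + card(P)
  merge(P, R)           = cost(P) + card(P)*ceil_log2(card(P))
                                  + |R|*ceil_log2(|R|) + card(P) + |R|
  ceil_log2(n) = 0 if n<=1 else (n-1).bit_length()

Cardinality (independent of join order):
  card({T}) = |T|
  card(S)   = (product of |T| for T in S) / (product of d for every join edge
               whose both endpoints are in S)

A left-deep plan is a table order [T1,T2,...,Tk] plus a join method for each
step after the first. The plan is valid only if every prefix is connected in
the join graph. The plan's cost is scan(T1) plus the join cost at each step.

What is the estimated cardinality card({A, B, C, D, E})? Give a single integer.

Tables in S: A(400), B(120), C(80), D(50), E(120)
Edges inside S: C-B(d=30), B-A(d=20), C-E(d=80), B-D(d=25)
numerator = 400 * 120 * 80 * 50 * 120 = 23040000000
denominator = 30 * 20 * 80 * 25 = 1200000
card(S) = 23040000000 / 1200000 = 19200

19200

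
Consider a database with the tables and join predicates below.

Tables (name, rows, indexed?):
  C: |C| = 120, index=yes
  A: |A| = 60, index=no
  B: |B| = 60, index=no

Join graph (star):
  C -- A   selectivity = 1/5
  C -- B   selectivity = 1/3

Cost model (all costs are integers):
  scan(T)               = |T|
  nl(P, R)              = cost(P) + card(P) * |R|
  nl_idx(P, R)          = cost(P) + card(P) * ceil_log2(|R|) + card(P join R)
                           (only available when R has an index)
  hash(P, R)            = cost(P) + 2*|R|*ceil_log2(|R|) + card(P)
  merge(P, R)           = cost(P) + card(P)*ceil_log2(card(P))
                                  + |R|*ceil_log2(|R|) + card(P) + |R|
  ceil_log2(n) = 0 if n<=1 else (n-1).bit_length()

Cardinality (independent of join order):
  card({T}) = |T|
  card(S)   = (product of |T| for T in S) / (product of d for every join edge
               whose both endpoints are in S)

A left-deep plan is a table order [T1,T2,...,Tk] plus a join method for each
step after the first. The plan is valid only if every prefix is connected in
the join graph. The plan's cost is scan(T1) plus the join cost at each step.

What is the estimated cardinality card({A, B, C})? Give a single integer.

28800

Tables in S: A(60), B(60), C(120)
Edges inside S: C-A(d=5), C-B(d=3)
numerator = 60 * 60 * 120 = 432000
denominator = 5 * 3 = 15
card(S) = 432000 / 15 = 28800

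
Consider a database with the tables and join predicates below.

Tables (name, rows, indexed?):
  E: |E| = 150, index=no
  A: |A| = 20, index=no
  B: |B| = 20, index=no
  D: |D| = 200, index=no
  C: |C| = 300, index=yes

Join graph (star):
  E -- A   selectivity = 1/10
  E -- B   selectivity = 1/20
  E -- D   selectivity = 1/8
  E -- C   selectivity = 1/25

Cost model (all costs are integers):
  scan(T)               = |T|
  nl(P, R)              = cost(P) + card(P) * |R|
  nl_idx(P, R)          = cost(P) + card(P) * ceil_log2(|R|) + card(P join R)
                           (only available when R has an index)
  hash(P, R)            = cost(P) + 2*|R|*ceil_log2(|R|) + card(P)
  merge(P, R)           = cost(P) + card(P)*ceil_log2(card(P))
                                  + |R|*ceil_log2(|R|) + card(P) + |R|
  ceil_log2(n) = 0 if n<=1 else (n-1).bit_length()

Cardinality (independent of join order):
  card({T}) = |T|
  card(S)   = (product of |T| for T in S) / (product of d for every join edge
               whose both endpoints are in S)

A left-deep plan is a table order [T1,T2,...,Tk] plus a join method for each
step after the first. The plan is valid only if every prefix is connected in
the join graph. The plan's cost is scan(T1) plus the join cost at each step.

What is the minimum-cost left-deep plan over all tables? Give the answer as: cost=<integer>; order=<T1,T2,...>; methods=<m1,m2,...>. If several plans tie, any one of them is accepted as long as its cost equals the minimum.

Selinger DP (subsets sized 1..n):
  {E}: scan cost=150, card=150
  {A}: scan cost=20, card=20
  {B}: scan cost=20, card=20
  {D}: scan cost=200, card=200
  {C}: scan cost=300, card=300
  {AE}: card=300; try (A,hash)→500, (E,merge)→1490, (A,merge)→1620, (E,hash)→2440, (E,nl)→3020, (A,nl)→3150; best=500 via (A,hash)
  {BE}: card=150; try (B,hash)→500, (E,merge)→1490, (B,merge)→1620, (E,hash)→2440, (E,nl)→3020, (B,nl)→3150; best=500 via (B,hash)
  {DE}: card=3750; try (E,hash)→2800, (D,merge)→3300, (E,merge)→3350, (D,hash)→3500, (D,nl)→30150, (E,nl)→30200; best=2800 via (E,hash)
  {CE}: card=1800; try (E,hash)→3000, (C,nl_idx)→3300, (C,merge)→4500, (E,merge)→4650, (C,hash)→5700, (C,nl)→45150 …(+1); best=3000 via (E,hash)
  {ABE}: card=300; try (A,hash)→850, (B,hash)→1000, (A,merge)→1970, (A,nl)→3500, (B,merge)→3620, (B,nl)→6500; best=850 via (A,hash)
  {ADE}: card=7500; try (D,hash)→4000, (D,merge)→5300, (A,hash)→6750, (A,merge)→51670, (D,nl)→60500, (A,nl)→77800; best=4000 via (D,hash)
  {ACE}: card=3600; try (A,hash)→5000, (C,hash)→6200, (C,merge)→6500, (C,nl_idx)→6800, (A,merge)→24720, (A,nl)→39000 …(+1); best=5000 via (A,hash)
  {BDE}: card=3750; try (D,merge)→3650, (D,hash)→3850, (B,hash)→6750, (D,nl)→30500, (B,merge)→51670, (B,nl)→77800; best=3650 via (D,merge)
  {BCE}: card=1800; try (C,nl_idx)→3650, (C,merge)→4850, (B,hash)→5000, (C,hash)→6050, (B,merge)→24720, (B,nl)→39000 …(+1); best=3650 via (C,nl_idx)
  {CDE}: card=45000; try (D,hash)→8000, (C,hash)→11950, (D,merge)→26400, (C,merge)→54550, (C,nl_idx)→81550, (D,nl)→363000 …(+1); best=8000 via (D,hash)
  {ABDE}: card=7500; try (D,hash)→4350, (D,merge)→5650, (A,hash)→7600, (B,hash)→11700, (A,merge)→52520, (D,nl)→60850 …(+3); best=4350 via (D,hash)
  {ABCE}: card=3600; try (A,hash)→5650, (C,hash)→6550, (C,merge)→6850, (C,nl_idx)→7150, (B,hash)→8800, (A,merge)→25370 …(+4); best=5650 via (A,hash)
  {ACDE}: card=90000; try (D,hash)→11800, (C,hash)→16900, (A,hash)→53200, (D,merge)→53600, (C,merge)→112000, (C,nl_idx)→161500 …(+4); best=11800 via (D,hash)
  {BCDE}: card=45000; try (D,hash)→8650, (C,hash)→12800, (D,merge)→27050, (B,hash)→53200, (C,merge)→55400, (C,nl_idx)→82400 …(+4); best=8650 via (D,hash)
  {ABCDE}: card=90000; try (D,hash)→12450, (C,hash)→17250, (A,hash)→53850, (D,merge)→54250, (B,hash)→102000, (C,merge)→112350 …(+7); best=12450 via (D,hash)

cost=12450; order=E,B,C,A,D; methods=hash,nl_idx,hash,hash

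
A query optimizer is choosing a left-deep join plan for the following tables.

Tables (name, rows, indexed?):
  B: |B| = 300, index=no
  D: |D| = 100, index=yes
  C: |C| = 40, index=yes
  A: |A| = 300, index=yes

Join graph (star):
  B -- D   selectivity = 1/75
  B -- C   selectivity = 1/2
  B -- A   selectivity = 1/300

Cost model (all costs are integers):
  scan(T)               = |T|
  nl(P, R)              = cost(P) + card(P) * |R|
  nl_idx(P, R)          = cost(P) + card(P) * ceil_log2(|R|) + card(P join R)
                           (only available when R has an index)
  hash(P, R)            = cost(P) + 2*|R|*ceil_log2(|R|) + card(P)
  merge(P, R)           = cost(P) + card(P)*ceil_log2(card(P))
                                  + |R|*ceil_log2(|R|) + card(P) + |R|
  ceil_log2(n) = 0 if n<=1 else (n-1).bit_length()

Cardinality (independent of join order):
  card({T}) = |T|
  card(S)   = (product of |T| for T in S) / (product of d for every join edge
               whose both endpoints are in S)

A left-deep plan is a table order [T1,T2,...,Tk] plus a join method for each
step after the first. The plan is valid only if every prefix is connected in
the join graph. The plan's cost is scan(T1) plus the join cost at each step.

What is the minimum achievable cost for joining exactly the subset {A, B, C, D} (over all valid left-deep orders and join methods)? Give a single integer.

Selinger DP over subsets of {A,B,C,D}:
  {B}: scan cost=300, card=300
  {D}: scan cost=100, card=100
  {C}: scan cost=40, card=40
  {A}: scan cost=300, card=300
  {BD}: card=400; try (D,hash)→2000, (D,nl_idx)→2800, (B,merge)→3900, (D,merge)→4100, (B,hash)→5600, (B,nl)→30100 …(+1); best=2000 via (D,hash)
  {BC}: card=6000; try (C,hash)→1080, (B,merge)→3320, (C,merge)→3580, (B,hash)→5480, (C,nl_idx)→8100, (B,nl)→12040 …(+1); best=1080 via (C,hash)
  {AB}: card=300; try (A,nl_idx)→3300, (B,hash)→6000, (A,hash)→6000, (B,merge)→6300, (A,merge)→6300, (B,nl)→90300 …(+1); best=3300 via (A,nl_idx)
  {BCD}: card=8000; try (C,hash)→2880, (C,merge)→6280, (D,hash)→8480, (C,nl_idx)→12400, (C,nl)→18000, (D,nl_idx)→51080 …(+2); best=2880 via (C,hash)
  {ABD}: card=400; try (D,hash)→5000, (D,nl_idx)→5800, (A,nl_idx)→6000, (D,merge)→7100, (A,hash)→7800, (A,merge)→9000 …(+2); best=5000 via (D,hash)
  {ABC}: card=6000; try (C,hash)→4080, (C,merge)→6580, (C,nl_idx)→11100, (A,hash)→12480, (C,nl)→15300, (A,nl_idx)→61080 …(+2); best=4080 via (C,hash)
  {ABCD}: card=8000; try (C,hash)→5880, (C,merge)→9280, (D,hash)→11480, (C,nl_idx)→15400, (A,hash)→16280, (C,nl)→21000 …(+6); best=5880 via (C,hash)

5880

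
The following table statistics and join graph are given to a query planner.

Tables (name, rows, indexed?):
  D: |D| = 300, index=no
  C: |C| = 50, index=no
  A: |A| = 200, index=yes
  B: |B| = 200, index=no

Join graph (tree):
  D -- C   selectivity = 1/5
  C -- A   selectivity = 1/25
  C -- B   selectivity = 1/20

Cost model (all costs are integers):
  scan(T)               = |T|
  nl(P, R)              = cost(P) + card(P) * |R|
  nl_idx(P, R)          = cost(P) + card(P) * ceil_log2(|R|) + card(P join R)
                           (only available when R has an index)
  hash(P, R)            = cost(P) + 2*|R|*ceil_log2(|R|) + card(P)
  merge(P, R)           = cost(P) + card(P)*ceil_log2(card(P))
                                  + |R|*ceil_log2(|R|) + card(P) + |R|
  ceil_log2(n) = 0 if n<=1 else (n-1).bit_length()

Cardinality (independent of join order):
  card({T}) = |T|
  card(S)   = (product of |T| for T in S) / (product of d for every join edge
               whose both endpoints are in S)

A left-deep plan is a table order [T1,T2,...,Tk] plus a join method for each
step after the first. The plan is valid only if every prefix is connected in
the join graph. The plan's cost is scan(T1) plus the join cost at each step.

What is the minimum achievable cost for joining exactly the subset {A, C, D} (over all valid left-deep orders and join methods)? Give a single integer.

Selinger DP over subsets of {A,C,D}:
  {D}: scan cost=300, card=300
  {C}: scan cost=50, card=50
  {A}: scan cost=200, card=200
  {CD}: card=3000; try (C,hash)→1200, (D,merge)→3400, (C,merge)→3650, (D,hash)→5500, (D,nl)→15050, (C,nl)→15300; best=1200 via (C,hash)
  {AC}: card=400; try (A,nl_idx)→850, (C,hash)→1000, (A,merge)→2200, (C,merge)→2350, (A,hash)→3300, (A,nl)→10050 …(+1); best=850 via (A,nl_idx)
  {ACD}: card=24000; try (D,hash)→6650, (A,hash)→7400, (D,merge)→7850, (A,merge)→42000, (A,nl_idx)→49200, (D,nl)→120850 …(+1); best=6650 via (D,hash)

6650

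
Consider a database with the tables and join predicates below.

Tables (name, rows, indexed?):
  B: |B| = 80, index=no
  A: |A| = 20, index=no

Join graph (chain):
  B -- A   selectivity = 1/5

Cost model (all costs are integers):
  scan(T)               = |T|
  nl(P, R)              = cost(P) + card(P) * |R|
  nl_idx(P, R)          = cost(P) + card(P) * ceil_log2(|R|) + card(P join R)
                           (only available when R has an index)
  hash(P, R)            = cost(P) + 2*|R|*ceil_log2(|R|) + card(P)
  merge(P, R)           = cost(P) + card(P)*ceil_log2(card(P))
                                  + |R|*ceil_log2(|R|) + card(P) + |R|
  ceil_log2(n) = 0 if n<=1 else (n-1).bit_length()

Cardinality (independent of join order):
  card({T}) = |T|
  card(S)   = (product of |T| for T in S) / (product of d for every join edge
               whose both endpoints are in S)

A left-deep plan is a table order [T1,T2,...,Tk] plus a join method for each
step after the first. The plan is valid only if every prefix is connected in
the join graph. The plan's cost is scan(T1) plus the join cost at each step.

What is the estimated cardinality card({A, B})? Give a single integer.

Tables in S: A(20), B(80)
Edges inside S: B-A(d=5)
numerator = 20 * 80 = 1600
denominator = 5 = 5
card(S) = 1600 / 5 = 320

320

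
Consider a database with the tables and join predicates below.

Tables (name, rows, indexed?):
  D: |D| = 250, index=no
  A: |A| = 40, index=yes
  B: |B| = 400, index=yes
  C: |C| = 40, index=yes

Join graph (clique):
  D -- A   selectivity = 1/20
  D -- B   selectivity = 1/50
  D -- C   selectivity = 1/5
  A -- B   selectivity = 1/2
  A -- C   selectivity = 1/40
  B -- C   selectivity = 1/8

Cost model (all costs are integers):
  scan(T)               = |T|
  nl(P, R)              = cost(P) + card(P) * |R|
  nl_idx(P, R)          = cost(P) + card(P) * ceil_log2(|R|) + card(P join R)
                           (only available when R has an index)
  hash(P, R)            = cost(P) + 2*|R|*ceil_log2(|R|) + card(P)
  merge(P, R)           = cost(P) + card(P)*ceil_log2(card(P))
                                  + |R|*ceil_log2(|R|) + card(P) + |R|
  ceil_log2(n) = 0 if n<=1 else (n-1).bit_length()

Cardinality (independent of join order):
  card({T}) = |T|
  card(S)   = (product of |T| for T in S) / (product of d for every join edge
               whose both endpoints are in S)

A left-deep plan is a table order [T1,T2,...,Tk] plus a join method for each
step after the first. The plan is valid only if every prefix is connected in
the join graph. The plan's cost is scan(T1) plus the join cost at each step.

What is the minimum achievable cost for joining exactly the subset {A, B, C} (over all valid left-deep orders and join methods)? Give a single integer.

1680

Selinger DP over subsets of {A,B,C}:
  {A}: scan cost=40, card=40
  {B}: scan cost=400, card=400
  {C}: scan cost=40, card=40
  {AB}: card=8000; try (A,hash)→1280, (B,merge)→4320, (A,merge)→4680, (B,hash)→7280, (B,nl_idx)→8400, (A,nl_idx)→10800 …(+2); best=1280 via (A,hash)
  {AC}: card=40; try (C,nl_idx)→320, (A,nl_idx)→320, (C,hash)→560, (A,hash)→560, (C,merge)→600, (A,merge)→600 …(+2); best=320 via (C,nl_idx)
  {BC}: card=2000; try (C,hash)→1280, (B,nl_idx)→2400, (B,merge)→4320, (C,merge)→4680, (C,nl_idx)→4800, (B,hash)→7280 …(+2); best=1280 via (C,hash)
  {ABC}: card=1000; try (B,nl_idx)→1680, (A,hash)→3760, (B,merge)→4600, (B,hash)→7560, (C,hash)→9760, (A,nl_idx)→14280 …(+6); best=1680 via (B,nl_idx)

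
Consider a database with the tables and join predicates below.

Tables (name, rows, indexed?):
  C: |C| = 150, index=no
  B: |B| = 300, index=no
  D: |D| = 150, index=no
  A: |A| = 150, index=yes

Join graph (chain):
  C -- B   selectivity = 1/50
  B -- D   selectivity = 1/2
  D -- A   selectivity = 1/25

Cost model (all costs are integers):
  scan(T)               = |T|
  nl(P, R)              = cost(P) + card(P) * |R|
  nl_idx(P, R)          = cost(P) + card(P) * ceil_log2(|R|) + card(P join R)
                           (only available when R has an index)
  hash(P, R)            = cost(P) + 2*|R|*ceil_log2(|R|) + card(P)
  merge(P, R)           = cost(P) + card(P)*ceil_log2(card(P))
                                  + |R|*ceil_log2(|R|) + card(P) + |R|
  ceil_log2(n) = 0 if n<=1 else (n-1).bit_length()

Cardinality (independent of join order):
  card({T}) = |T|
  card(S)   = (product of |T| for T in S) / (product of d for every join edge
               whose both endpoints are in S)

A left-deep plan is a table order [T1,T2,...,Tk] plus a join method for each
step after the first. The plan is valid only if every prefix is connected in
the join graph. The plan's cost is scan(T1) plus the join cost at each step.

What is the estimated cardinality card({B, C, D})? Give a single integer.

67500

Tables in S: B(300), C(150), D(150)
Edges inside S: C-B(d=50), B-D(d=2)
numerator = 300 * 150 * 150 = 6750000
denominator = 50 * 2 = 100
card(S) = 6750000 / 100 = 67500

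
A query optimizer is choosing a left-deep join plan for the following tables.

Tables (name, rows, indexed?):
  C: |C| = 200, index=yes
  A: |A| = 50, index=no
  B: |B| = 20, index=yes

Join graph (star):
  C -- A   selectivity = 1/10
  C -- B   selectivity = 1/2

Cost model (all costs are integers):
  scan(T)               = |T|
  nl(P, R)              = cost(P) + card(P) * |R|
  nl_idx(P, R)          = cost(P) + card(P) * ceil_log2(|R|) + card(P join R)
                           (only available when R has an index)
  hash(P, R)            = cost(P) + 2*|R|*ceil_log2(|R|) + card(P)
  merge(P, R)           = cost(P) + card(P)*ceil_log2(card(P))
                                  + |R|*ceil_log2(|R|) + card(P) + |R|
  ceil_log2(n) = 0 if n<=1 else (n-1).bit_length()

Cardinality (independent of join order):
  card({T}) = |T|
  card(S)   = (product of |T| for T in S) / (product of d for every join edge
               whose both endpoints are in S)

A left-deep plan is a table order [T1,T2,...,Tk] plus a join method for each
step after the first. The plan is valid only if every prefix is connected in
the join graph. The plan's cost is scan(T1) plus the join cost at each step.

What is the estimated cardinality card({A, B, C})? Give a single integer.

10000

Tables in S: A(50), B(20), C(200)
Edges inside S: C-A(d=10), C-B(d=2)
numerator = 50 * 20 * 200 = 200000
denominator = 10 * 2 = 20
card(S) = 200000 / 20 = 10000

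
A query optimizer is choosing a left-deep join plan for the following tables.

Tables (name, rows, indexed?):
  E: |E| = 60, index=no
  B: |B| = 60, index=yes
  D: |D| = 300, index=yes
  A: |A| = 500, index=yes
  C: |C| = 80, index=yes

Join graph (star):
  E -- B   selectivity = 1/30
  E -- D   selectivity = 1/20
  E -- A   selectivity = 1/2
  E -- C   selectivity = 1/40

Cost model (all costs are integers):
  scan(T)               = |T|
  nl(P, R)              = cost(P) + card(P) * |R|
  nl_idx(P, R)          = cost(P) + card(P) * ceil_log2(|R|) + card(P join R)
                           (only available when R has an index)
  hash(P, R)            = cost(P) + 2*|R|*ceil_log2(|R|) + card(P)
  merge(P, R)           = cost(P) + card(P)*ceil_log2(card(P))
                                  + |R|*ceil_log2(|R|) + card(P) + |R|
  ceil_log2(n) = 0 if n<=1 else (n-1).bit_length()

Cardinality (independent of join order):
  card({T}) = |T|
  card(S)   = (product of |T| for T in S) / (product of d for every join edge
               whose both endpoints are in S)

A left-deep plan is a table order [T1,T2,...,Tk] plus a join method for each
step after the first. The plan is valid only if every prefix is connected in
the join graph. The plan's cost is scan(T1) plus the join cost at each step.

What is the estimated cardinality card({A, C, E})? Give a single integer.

Tables in S: A(500), C(80), E(60)
Edges inside S: E-A(d=2), E-C(d=40)
numerator = 500 * 80 * 60 = 2400000
denominator = 2 * 40 = 80
card(S) = 2400000 / 80 = 30000

30000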